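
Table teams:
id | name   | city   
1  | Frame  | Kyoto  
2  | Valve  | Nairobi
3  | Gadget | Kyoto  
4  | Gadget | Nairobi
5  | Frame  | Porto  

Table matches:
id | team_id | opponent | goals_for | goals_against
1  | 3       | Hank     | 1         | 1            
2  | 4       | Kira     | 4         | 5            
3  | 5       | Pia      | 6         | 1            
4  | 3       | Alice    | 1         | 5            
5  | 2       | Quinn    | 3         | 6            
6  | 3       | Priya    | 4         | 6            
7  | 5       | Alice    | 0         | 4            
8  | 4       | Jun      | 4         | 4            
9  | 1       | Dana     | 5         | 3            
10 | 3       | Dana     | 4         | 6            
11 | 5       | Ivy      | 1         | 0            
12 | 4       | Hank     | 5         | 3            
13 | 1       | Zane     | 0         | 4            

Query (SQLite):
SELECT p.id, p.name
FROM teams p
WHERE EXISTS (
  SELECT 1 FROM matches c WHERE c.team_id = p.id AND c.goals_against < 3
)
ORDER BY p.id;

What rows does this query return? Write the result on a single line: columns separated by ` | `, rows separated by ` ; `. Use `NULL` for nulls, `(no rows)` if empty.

For each teams row, check whether any matches with matching team_id has goals_against < 3.
Keep rows where that is true.

3 | Gadget ; 5 | Frame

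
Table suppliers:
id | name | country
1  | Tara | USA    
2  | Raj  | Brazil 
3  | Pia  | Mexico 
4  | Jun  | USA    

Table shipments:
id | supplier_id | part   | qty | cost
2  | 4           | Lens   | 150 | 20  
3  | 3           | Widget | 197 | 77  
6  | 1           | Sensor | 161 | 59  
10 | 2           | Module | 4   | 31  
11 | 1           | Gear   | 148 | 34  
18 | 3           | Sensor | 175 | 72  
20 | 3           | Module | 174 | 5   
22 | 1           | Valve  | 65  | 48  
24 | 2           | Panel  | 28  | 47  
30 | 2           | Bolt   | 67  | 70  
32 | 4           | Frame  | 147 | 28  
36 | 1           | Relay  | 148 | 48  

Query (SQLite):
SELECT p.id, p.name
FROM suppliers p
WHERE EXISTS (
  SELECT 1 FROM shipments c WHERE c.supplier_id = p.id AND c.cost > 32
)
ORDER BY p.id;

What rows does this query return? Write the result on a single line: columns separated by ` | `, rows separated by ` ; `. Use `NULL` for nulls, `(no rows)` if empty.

For each suppliers row, check whether any shipments with matching supplier_id has cost > 32.
Keep rows where that is true.

1 | Tara ; 2 | Raj ; 3 | Pia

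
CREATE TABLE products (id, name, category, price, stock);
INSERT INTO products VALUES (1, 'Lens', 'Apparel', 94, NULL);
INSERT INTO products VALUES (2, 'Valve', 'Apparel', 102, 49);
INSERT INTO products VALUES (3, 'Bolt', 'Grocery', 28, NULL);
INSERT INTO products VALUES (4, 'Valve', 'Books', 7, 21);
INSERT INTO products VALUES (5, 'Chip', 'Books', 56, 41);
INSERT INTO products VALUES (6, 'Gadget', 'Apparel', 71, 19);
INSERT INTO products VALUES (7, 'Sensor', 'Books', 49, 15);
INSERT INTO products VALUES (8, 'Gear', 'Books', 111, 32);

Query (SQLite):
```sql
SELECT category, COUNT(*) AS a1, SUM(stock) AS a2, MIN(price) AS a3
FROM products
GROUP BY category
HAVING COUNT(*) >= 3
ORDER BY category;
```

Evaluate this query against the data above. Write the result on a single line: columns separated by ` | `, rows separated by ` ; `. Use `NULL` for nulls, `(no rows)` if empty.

Group products by category.
Per group compute: COUNT(*), SUM(stock), MIN(price).
HAVING: drop groups with fewer than 3 rows.
  Apparel: ids {1, 2, 6} → COUNT(*)=3, SUM(stock)=68, MIN(price)=71
  Books: ids {4, 5, 7, 8} → COUNT(*)=4, SUM(stock)=109, MIN(price)=7
  Grocery: ids {3} → COUNT(*)=1, SUM(stock)=NULL, MIN(price)=28

Apparel | 3 | 68 | 71 ; Books | 4 | 109 | 7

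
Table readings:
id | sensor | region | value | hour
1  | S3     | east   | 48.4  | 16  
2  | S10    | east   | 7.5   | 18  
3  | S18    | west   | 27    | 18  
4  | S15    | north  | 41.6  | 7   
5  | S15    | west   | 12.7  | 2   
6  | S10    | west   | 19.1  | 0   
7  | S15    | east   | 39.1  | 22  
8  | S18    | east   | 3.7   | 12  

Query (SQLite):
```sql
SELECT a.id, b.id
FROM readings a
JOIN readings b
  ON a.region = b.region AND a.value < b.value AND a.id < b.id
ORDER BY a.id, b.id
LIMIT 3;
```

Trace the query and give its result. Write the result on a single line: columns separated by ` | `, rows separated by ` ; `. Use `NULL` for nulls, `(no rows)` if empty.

Pairs (a,b) with same region, a.value < b.value, a.id < b.id.
region groups: east:{1,2,7,8} north:{4} west:{3,5,6}
Ordered by (a.id, b.id); first 3.

2 | 7 ; 5 | 6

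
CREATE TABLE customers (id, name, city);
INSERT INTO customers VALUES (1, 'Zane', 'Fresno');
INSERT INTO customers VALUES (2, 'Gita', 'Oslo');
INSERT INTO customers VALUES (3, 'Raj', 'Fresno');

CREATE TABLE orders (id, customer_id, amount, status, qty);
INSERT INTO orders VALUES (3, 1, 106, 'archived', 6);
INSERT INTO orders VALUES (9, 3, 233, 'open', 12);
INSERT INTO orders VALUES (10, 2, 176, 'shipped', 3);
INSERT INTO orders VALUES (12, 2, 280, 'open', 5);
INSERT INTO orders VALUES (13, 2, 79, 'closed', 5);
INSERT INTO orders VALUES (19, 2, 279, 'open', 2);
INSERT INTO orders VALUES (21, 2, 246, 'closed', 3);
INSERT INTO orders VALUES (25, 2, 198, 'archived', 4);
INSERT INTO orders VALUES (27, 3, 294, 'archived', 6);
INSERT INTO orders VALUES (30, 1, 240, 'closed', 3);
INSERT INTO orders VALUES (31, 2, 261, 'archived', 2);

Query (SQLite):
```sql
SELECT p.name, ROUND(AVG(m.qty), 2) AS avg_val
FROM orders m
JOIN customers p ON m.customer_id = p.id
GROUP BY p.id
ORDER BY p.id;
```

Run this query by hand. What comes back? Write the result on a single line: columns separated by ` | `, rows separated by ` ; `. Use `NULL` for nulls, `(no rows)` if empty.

Join each orders row to its customers via customer_id.
Group joined rows by customers.id; compute ROUND(AVG(m.qty), 2) per group.
  1: ids {3, 30} → ROUND(AVG(m.qty), 2)=4.5
  2: ids {10, 12, 13, 19, 21, 25, 31} → ROUND(AVG(m.qty), 2)=3.43
  3: ids {9, 27} → ROUND(AVG(m.qty), 2)=9

Zane | 4.5 ; Gita | 3.43 ; Raj | 9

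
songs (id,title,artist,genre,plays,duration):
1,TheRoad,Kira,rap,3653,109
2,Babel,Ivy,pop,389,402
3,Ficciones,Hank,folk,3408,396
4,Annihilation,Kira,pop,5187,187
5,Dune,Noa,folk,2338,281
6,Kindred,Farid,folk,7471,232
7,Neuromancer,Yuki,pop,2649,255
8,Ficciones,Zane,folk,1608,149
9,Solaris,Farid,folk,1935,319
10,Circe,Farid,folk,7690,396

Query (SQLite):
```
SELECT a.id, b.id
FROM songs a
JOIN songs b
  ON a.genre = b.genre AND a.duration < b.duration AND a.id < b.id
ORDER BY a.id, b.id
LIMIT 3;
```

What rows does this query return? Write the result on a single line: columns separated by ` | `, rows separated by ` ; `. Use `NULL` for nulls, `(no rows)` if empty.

4 | 7 ; 5 | 9 ; 5 | 10

Pairs (a,b) with same genre, a.duration < b.duration, a.id < b.id.
genre groups: folk:{3,5,6,8,9,10} pop:{2,4,7} rap:{1}
Ordered by (a.id, b.id); first 3.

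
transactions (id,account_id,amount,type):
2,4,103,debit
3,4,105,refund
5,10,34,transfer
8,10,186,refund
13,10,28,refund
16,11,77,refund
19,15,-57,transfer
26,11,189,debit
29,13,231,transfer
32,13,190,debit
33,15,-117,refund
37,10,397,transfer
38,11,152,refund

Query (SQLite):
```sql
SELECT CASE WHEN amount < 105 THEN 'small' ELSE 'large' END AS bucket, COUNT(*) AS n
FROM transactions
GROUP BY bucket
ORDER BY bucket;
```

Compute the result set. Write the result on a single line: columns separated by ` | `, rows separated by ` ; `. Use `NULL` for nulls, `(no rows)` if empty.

large | 7 ; small | 6

Bucket rows by amount < 105 → 'small' else 'large'; count each bucket.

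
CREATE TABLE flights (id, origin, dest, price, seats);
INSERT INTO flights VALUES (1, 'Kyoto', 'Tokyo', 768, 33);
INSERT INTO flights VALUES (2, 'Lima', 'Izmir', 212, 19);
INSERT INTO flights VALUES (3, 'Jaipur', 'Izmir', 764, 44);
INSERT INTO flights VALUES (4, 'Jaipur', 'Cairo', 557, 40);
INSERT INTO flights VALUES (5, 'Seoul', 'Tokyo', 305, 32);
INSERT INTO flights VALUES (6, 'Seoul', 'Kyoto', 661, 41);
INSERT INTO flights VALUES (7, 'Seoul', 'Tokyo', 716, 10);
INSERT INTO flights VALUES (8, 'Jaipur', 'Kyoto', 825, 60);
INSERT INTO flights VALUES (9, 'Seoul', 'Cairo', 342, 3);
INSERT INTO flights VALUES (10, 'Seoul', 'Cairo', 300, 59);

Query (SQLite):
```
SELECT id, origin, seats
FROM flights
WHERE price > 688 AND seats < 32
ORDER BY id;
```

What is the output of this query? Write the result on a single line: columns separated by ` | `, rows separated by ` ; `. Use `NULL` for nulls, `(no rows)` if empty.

7 | Seoul | 10

price > 688: ids {1, 3, 7, 8}
seats < 32: ids {2, 7, 9}
Combine with AND.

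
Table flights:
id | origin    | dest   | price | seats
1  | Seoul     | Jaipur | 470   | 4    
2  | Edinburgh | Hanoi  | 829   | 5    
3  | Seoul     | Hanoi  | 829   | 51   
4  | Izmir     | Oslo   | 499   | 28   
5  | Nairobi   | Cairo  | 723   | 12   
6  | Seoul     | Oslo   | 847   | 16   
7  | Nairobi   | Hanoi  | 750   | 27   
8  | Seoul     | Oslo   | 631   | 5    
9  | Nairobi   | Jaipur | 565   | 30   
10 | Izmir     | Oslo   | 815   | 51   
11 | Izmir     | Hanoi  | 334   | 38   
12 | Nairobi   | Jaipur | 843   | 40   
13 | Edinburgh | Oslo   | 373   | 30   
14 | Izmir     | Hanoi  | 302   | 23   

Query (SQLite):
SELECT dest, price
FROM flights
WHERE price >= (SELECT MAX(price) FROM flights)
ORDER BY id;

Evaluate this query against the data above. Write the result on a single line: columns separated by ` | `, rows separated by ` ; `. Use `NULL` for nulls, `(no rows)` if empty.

Scalar subquery: MAX(price) over all flights rows = 847.
Keep rows where price >= that value.

Oslo | 847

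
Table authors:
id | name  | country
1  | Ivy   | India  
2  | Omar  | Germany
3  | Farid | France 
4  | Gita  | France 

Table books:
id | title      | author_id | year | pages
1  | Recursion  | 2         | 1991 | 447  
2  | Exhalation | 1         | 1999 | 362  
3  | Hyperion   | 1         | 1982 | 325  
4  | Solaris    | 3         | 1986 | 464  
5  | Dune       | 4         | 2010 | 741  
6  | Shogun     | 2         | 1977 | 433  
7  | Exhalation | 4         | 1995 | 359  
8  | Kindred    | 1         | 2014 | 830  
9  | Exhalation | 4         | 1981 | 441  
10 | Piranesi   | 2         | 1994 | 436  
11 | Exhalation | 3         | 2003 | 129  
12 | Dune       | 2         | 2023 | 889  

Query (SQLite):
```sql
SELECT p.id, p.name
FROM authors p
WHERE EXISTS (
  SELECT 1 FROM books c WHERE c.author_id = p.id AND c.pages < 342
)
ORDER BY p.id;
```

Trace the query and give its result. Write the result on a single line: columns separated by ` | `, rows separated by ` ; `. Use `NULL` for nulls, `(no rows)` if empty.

For each authors row, check whether any books with matching author_id has pages < 342.
Keep rows where that is true.

1 | Ivy ; 3 | Farid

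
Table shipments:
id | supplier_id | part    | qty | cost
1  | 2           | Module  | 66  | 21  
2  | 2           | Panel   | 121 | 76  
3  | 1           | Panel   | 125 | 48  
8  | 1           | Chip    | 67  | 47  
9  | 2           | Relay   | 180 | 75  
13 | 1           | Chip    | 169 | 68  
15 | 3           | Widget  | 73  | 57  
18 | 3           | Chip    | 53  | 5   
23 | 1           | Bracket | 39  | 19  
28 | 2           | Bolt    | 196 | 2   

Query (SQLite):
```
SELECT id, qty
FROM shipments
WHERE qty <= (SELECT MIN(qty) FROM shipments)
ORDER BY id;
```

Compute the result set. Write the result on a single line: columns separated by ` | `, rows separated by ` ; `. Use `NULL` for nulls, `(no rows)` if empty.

Scalar subquery: MIN(qty) over all shipments rows = 39.
Keep rows where qty <= that value.

23 | 39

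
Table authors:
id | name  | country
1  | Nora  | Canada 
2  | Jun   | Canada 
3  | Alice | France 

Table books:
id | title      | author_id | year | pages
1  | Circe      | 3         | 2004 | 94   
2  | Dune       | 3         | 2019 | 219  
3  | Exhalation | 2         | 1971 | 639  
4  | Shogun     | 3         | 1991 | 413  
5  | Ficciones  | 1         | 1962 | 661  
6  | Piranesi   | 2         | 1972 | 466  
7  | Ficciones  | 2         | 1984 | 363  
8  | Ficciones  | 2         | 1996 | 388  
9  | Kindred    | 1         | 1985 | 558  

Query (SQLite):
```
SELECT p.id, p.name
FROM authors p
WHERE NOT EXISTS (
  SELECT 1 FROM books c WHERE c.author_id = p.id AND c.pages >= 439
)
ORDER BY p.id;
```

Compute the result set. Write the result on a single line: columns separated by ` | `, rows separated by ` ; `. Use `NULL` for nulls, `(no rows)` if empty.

3 | Alice

For each authors row, check whether any books with matching author_id has pages >= 439.
Keep rows where that is false.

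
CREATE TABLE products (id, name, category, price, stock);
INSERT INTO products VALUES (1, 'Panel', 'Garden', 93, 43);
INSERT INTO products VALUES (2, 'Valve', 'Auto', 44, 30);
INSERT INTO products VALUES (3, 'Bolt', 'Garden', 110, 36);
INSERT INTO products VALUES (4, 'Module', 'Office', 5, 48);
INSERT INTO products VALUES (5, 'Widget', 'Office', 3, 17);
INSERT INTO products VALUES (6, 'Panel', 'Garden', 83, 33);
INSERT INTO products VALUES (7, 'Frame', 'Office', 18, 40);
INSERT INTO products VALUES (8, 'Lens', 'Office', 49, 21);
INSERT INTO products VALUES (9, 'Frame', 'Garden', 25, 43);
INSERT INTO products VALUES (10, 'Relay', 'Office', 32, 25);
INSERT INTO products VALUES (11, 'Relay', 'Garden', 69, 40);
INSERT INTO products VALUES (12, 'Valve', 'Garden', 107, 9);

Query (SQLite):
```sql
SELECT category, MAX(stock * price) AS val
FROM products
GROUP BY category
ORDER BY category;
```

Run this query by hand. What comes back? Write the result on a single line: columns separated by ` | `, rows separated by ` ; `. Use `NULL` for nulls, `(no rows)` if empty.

Auto | 1320 ; Garden | 3999 ; Office | 1029

For each row compute stock * price.
Group by category; take MAX of the expression per group.
  Auto: ids {2} → MAX(stock * price)=1320
  Garden: ids {1, 3, 6, 9, 11, 12} → MAX(stock * price)=3999
  Office: ids {4, 5, 7, 8, 10} → MAX(stock * price)=1029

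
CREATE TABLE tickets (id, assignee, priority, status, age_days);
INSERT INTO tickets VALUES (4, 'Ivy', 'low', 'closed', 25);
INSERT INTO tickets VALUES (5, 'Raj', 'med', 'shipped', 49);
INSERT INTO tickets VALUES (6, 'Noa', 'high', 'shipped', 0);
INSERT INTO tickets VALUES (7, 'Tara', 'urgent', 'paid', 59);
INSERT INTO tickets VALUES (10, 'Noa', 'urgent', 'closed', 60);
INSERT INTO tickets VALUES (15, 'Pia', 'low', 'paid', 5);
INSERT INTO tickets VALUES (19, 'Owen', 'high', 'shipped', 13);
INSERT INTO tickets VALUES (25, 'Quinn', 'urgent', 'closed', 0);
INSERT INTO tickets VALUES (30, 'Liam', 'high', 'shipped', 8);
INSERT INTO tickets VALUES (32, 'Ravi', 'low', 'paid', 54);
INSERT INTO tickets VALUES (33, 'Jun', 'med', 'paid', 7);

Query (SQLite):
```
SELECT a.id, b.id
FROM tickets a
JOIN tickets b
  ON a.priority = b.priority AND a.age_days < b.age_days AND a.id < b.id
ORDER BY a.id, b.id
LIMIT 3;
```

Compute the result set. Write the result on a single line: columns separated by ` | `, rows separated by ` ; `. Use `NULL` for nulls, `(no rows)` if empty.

4 | 32 ; 6 | 19 ; 6 | 30

Pairs (a,b) with same priority, a.age_days < b.age_days, a.id < b.id.
priority groups: high:{6,19,30} low:{4,15,32} med:{5,33} urgent:{7,10,25}
Ordered by (a.id, b.id); first 3.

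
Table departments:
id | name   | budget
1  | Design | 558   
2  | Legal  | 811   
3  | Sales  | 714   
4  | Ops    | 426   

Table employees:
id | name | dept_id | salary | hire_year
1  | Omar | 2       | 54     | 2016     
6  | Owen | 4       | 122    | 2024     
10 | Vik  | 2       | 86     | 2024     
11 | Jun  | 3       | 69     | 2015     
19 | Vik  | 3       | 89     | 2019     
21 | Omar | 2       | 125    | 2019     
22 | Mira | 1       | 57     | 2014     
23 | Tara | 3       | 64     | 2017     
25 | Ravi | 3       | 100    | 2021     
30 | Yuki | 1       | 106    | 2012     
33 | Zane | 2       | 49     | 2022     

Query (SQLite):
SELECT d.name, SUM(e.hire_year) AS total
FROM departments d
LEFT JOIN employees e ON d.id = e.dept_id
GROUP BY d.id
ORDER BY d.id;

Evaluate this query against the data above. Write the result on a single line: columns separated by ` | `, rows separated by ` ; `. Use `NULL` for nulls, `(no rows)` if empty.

LEFT JOIN keeps every departments row; unmatched ones get NULL for employees columns.
Group by departments.id and compute SUM(e.hire_year). SUM over an all-NULL group is NULL.
  1: ids {22, 30} → SUM(e.hire_year)=4026
  2: ids {1, 10, 21, 33} → SUM(e.hire_year)=8081
  3: ids {11, 19, 23, 25} → SUM(e.hire_year)=8072
  4: ids {6} → SUM(e.hire_year)=2024

Design | 4026 ; Legal | 8081 ; Sales | 8072 ; Ops | 2024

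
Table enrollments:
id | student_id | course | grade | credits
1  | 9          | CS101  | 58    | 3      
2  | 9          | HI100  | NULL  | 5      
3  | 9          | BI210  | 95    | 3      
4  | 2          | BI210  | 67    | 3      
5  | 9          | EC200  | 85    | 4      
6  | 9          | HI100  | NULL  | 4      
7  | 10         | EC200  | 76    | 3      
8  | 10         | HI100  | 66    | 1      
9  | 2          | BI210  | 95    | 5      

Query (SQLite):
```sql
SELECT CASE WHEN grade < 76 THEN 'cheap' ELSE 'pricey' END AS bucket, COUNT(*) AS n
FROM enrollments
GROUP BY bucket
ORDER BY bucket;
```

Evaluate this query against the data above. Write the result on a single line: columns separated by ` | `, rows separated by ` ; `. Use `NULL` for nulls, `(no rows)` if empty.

cheap | 3 ; pricey | 6

Bucket rows by grade < 76 → 'cheap' else 'pricey'; count each bucket.
NULL < 76 is unknown, so NULL grade falls into ELSE → 'pricey'.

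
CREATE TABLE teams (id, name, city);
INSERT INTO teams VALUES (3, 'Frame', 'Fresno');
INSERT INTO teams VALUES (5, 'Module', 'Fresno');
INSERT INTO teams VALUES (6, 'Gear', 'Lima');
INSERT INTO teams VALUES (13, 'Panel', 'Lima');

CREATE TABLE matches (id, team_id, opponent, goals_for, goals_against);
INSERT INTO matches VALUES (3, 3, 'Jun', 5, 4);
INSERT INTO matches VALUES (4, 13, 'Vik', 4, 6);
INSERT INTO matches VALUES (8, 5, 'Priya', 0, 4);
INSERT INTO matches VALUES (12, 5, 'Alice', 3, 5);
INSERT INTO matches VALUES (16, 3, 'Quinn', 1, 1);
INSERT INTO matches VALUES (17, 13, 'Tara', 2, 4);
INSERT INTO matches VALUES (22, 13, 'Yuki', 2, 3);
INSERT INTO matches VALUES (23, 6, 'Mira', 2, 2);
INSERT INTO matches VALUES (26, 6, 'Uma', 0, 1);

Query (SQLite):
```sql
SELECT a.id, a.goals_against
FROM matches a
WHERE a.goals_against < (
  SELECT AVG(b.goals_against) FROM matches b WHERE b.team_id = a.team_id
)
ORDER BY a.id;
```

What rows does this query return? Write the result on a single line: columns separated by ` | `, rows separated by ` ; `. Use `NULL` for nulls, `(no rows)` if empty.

For each matches row a, compute AVG(goals_against) over rows sharing a.team_id.
Keep row a if a.goals_against < that per-group AVG.
  team_id=3: AVG(goals_against) = 2.5
  team_id=5: AVG(goals_against) = 4.5
  team_id=6: AVG(goals_against) = 1.5
  team_id=13: AVG(goals_against) = 4.333333

8 | 4 ; 16 | 1 ; 17 | 4 ; 22 | 3 ; 26 | 1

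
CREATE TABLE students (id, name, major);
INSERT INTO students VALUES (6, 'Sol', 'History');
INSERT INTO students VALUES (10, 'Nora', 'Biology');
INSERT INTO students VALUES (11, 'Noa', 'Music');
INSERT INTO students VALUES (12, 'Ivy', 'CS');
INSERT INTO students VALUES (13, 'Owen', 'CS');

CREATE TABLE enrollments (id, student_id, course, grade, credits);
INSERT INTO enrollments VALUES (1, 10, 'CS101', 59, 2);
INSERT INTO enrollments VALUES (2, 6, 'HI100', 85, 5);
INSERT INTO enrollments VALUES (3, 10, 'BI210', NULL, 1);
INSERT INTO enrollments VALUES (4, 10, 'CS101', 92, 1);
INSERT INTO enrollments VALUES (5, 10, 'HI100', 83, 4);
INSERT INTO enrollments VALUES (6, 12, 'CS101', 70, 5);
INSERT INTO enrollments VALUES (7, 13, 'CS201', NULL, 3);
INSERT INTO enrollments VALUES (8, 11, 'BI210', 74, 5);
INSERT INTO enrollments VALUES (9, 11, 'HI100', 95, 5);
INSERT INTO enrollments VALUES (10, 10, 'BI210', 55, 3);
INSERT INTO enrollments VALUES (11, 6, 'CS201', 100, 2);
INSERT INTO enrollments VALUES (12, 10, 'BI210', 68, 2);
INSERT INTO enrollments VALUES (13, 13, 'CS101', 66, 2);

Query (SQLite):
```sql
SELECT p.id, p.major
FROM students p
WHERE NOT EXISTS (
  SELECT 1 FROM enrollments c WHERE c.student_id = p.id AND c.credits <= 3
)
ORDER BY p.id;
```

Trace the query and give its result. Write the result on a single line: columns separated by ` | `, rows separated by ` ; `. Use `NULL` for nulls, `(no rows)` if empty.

11 | Music ; 12 | CS

For each students row, check whether any enrollments with matching student_id has credits <= 3.
Keep rows where that is false.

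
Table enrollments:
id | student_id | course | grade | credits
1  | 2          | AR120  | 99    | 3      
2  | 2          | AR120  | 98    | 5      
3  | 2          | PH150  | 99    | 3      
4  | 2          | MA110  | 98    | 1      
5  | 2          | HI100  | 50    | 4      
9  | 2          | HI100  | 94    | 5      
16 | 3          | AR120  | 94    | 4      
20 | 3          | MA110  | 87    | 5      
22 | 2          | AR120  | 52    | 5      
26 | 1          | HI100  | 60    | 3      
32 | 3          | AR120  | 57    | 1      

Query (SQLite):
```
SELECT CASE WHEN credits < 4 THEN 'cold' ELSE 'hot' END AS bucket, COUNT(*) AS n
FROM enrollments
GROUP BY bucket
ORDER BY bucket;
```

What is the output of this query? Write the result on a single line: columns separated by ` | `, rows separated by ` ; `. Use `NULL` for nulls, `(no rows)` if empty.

cold | 5 ; hot | 6

Bucket rows by credits < 4 → 'cold' else 'hot'; count each bucket.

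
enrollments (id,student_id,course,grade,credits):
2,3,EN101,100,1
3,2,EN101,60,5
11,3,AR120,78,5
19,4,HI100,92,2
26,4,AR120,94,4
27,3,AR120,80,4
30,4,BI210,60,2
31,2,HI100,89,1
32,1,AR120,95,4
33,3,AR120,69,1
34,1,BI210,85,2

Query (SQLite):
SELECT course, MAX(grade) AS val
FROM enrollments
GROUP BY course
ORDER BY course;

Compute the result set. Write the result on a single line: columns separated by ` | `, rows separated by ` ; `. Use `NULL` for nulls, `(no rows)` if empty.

Partition enrollments by course; compute MAX(grade) within each group.
  AR120: ids {11, 26, 27, 32, 33} → MAX(grade)=95
  BI210: ids {30, 34} → MAX(grade)=85
  EN101: ids {2, 3} → MAX(grade)=100
  HI100: ids {19, 31} → MAX(grade)=92

AR120 | 95 ; BI210 | 85 ; EN101 | 100 ; HI100 | 92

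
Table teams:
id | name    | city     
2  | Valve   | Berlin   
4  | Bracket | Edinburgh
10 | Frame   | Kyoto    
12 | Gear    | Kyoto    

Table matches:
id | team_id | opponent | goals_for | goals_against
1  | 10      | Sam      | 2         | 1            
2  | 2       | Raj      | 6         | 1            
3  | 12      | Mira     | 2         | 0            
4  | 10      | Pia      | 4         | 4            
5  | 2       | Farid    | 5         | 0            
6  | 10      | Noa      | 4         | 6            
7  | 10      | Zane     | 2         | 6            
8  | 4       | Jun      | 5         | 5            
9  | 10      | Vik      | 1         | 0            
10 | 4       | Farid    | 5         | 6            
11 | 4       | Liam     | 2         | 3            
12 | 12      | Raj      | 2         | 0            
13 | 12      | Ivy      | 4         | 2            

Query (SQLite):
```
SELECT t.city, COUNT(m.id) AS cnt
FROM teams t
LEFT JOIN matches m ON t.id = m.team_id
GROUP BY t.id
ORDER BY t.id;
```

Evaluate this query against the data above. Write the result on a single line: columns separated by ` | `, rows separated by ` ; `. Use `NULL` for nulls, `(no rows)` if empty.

Berlin | 2 ; Edinburgh | 3 ; Kyoto | 5 ; Kyoto | 3

LEFT JOIN keeps every teams row; unmatched ones get NULL for matches columns.
Group by teams.id and compute COUNT(m.id). COUNT(col) of an all-NULL group is 0.
  2: ids {2, 5} → COUNT(m.id)=2
  4: ids {8, 10, 11} → COUNT(m.id)=3
  10: ids {1, 4, 6, 7, 9} → COUNT(m.id)=5
  12: ids {3, 12, 13} → COUNT(m.id)=3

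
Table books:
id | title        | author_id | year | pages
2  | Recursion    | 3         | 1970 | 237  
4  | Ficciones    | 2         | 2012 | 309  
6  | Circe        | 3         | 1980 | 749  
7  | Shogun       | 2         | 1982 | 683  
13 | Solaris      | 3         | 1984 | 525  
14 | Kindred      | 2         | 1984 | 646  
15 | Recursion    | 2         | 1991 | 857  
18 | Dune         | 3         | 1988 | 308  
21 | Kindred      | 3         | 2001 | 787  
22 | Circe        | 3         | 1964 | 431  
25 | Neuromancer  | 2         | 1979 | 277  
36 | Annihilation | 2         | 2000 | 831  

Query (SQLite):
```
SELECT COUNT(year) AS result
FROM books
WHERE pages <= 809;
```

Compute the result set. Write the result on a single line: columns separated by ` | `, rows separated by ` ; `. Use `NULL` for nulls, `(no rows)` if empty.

10

Rows where pages <= 809 → year values: [1970, 2012, 1980, 1982, 1984, 1984, 1988, 2001, 1964, 1979].
COUNT(year) counts non-NULL values → 10.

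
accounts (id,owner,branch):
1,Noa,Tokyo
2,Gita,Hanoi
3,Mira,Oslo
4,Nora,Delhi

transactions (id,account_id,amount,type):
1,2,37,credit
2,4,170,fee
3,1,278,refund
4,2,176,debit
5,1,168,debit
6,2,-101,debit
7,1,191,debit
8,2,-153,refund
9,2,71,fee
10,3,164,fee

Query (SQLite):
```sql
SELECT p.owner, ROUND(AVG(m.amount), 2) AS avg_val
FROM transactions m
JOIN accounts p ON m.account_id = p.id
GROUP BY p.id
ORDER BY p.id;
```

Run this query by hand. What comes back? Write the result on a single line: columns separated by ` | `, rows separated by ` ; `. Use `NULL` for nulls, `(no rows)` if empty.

Noa | 212.33 ; Gita | 6 ; Mira | 164 ; Nora | 170

Join each transactions row to its accounts via account_id.
Group joined rows by accounts.id; compute ROUND(AVG(m.amount), 2) per group.
  1: ids {3, 5, 7} → ROUND(AVG(m.amount), 2)=212.33
  2: ids {1, 4, 6, 8, 9} → ROUND(AVG(m.amount), 2)=6
  3: ids {10} → ROUND(AVG(m.amount), 2)=164
  4: ids {2} → ROUND(AVG(m.amount), 2)=170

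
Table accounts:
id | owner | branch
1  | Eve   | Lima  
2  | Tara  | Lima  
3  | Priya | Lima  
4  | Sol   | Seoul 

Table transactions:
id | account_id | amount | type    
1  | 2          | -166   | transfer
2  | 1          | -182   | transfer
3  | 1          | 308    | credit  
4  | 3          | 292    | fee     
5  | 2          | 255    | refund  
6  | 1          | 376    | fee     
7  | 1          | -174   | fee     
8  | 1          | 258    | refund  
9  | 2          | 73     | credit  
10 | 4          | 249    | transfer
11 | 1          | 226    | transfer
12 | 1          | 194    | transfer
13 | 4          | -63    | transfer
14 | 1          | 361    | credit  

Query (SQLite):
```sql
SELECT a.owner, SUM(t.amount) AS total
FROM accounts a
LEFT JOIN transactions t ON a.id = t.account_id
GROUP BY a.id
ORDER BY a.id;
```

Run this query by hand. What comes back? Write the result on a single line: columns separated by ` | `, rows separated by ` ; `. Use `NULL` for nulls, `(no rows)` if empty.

LEFT JOIN keeps every accounts row; unmatched ones get NULL for transactions columns.
Group by accounts.id and compute SUM(t.amount). SUM over an all-NULL group is NULL.
  1: ids {2, 3, 6, 7, 8, 11, 12, 14} → SUM(t.amount)=1367
  2: ids {1, 5, 9} → SUM(t.amount)=162
  3: ids {4} → SUM(t.amount)=292
  4: ids {10, 13} → SUM(t.amount)=186

Eve | 1367 ; Tara | 162 ; Priya | 292 ; Sol | 186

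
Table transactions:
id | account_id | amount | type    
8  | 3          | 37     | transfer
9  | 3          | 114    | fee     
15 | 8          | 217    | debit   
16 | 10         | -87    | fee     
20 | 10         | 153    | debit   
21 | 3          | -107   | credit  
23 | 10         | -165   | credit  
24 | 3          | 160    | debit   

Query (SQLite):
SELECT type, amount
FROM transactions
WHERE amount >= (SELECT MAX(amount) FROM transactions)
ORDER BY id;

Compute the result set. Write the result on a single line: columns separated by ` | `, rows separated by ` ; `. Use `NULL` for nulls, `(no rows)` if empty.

debit | 217

Scalar subquery: MAX(amount) over all transactions rows = 217.
Keep rows where amount >= that value.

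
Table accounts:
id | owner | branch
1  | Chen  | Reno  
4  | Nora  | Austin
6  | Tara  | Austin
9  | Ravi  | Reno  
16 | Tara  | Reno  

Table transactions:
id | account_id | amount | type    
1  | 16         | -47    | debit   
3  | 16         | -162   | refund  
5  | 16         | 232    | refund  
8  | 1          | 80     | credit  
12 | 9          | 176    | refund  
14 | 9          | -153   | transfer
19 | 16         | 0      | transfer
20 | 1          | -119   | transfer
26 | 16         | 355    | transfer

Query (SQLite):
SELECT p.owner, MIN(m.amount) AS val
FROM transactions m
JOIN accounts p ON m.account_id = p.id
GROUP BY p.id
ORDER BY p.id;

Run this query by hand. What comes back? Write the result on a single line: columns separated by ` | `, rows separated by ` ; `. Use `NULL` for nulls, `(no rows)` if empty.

Join each transactions row to its accounts via account_id.
Group joined rows by accounts.id; compute MIN(m.amount) per group.
  1: ids {8, 20} → MIN(m.amount)=-119
  9: ids {12, 14} → MIN(m.amount)=-153
  16: ids {1, 3, 5, 19, 26} → MIN(m.amount)=-162

Chen | -119 ; Ravi | -153 ; Tara | -162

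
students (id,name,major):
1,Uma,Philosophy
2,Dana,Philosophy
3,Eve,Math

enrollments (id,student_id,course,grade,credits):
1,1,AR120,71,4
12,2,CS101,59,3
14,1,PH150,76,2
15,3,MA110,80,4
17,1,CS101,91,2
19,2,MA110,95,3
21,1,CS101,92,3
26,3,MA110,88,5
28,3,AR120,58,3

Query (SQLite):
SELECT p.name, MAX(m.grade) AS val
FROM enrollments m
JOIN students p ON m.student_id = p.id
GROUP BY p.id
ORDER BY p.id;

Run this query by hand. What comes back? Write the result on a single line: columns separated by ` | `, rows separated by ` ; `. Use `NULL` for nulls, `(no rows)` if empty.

Uma | 92 ; Dana | 95 ; Eve | 88

Join each enrollments row to its students via student_id.
Group joined rows by students.id; compute MAX(m.grade) per group.
  1: ids {1, 14, 17, 21} → MAX(m.grade)=92
  2: ids {12, 19} → MAX(m.grade)=95
  3: ids {15, 26, 28} → MAX(m.grade)=88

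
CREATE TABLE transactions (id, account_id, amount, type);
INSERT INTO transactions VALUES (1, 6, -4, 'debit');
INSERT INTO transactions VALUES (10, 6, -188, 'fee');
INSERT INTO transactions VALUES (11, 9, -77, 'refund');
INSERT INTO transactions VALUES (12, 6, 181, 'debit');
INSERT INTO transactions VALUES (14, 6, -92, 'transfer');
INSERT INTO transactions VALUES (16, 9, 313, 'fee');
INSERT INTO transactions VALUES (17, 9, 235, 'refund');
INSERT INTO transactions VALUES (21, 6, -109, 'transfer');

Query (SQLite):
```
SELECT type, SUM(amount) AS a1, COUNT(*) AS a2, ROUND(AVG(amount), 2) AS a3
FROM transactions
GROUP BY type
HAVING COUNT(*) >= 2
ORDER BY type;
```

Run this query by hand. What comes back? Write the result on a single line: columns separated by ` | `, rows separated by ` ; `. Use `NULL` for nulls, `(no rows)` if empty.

Group transactions by type.
Per group compute: SUM(amount), COUNT(*), ROUND(AVG(amount), 2).
HAVING: drop groups with fewer than 2 rows.
  debit: ids {1, 12} → SUM(amount)=177, COUNT(*)=2, ROUND(AVG(amount), 2)=88.5
  fee: ids {10, 16} → SUM(amount)=125, COUNT(*)=2, ROUND(AVG(amount), 2)=62.5
  refund: ids {11, 17} → SUM(amount)=158, COUNT(*)=2, ROUND(AVG(amount), 2)=79
  transfer: ids {14, 21} → SUM(amount)=-201, COUNT(*)=2, ROUND(AVG(amount), 2)=-100.5

debit | 177 | 2 | 88.5 ; fee | 125 | 2 | 62.5 ; refund | 158 | 2 | 79 ; transfer | -201 | 2 | -100.5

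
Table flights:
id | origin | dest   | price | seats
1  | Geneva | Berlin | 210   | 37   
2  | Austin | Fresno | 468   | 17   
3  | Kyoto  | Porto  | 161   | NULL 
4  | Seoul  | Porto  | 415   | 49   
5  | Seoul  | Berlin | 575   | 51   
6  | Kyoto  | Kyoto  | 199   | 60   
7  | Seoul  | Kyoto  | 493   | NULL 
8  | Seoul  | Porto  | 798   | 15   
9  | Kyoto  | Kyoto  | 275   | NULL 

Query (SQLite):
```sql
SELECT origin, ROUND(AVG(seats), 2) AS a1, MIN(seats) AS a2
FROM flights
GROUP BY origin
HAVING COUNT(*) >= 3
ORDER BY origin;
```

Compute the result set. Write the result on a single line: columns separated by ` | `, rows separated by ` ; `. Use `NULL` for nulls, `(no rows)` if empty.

Group flights by origin.
Per group compute: ROUND(AVG(seats), 2), MIN(seats).
HAVING: drop groups with fewer than 3 rows.
  Austin: ids {2} → ROUND(AVG(seats), 2)=17, MIN(seats)=17
  Geneva: ids {1} → ROUND(AVG(seats), 2)=37, MIN(seats)=37
  Kyoto: ids {3, 6, 9} → ROUND(AVG(seats), 2)=60, MIN(seats)=60
  Seoul: ids {4, 5, 7, 8} → ROUND(AVG(seats), 2)=38.33, MIN(seats)=15

Kyoto | 60 | 60 ; Seoul | 38.33 | 15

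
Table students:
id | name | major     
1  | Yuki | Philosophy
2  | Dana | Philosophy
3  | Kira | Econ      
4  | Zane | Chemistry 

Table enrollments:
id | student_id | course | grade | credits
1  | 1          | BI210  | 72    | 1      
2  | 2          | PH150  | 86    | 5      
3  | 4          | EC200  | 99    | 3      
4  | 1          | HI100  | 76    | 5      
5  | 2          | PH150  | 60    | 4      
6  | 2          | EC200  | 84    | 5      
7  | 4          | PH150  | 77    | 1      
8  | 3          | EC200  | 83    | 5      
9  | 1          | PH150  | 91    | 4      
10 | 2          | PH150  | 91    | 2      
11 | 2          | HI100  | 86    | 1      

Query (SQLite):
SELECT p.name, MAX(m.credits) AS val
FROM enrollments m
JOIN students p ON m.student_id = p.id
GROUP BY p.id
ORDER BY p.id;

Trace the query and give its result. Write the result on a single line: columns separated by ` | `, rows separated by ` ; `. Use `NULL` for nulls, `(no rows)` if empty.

Yuki | 5 ; Dana | 5 ; Kira | 5 ; Zane | 3

Join each enrollments row to its students via student_id.
Group joined rows by students.id; compute MAX(m.credits) per group.
  1: ids {1, 4, 9} → MAX(m.credits)=5
  2: ids {2, 5, 6, 10, 11} → MAX(m.credits)=5
  3: ids {8} → MAX(m.credits)=5
  4: ids {3, 7} → MAX(m.credits)=3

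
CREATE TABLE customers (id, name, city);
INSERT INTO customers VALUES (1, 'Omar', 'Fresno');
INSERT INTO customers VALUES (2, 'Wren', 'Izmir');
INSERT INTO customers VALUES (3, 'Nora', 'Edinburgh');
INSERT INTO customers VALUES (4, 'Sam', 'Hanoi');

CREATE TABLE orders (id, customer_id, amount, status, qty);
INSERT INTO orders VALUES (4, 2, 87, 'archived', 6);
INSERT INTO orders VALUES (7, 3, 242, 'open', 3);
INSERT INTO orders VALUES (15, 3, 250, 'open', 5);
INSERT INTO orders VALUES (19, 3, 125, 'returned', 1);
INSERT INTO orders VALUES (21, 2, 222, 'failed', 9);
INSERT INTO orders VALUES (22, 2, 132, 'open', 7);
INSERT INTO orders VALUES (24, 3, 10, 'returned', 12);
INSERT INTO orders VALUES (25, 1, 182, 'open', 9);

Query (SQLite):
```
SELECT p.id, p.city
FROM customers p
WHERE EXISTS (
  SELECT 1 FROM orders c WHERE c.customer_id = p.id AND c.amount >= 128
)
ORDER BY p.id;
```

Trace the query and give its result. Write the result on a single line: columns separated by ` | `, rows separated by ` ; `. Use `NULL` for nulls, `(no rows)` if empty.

For each customers row, check whether any orders with matching customer_id has amount >= 128.
Keep rows where that is true.

1 | Fresno ; 2 | Izmir ; 3 | Edinburgh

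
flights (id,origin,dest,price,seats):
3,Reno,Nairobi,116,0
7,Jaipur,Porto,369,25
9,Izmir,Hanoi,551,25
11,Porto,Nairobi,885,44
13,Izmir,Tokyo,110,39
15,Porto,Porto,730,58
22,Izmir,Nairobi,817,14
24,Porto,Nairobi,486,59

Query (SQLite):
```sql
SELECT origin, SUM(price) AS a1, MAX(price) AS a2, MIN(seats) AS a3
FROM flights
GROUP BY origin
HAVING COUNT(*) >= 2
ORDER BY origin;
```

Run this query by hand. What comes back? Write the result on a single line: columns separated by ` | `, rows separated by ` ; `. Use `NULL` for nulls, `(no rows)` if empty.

Izmir | 1478 | 817 | 14 ; Porto | 2101 | 885 | 44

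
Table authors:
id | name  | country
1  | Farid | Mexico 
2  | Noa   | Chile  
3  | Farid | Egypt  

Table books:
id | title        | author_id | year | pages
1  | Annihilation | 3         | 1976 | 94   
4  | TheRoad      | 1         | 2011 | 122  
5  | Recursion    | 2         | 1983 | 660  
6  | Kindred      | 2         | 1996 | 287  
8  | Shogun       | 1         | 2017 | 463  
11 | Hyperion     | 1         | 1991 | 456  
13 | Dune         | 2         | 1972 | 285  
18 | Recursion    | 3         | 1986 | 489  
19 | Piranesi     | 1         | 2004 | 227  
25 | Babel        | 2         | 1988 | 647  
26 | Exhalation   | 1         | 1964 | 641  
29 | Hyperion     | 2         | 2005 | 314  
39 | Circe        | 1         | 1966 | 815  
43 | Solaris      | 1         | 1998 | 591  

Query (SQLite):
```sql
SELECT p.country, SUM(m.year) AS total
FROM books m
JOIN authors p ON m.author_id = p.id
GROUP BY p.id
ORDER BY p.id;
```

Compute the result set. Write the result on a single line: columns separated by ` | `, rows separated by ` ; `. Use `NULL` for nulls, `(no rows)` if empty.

Mexico | 13951 ; Chile | 9944 ; Egypt | 3962

Join each books row to its authors via author_id.
Group joined rows by authors.id; compute SUM(m.year) per group.
  1: ids {4, 8, 11, 19, 26, 39, 43} → SUM(m.year)=13951
  2: ids {5, 6, 13, 25, 29} → SUM(m.year)=9944
  3: ids {1, 18} → SUM(m.year)=3962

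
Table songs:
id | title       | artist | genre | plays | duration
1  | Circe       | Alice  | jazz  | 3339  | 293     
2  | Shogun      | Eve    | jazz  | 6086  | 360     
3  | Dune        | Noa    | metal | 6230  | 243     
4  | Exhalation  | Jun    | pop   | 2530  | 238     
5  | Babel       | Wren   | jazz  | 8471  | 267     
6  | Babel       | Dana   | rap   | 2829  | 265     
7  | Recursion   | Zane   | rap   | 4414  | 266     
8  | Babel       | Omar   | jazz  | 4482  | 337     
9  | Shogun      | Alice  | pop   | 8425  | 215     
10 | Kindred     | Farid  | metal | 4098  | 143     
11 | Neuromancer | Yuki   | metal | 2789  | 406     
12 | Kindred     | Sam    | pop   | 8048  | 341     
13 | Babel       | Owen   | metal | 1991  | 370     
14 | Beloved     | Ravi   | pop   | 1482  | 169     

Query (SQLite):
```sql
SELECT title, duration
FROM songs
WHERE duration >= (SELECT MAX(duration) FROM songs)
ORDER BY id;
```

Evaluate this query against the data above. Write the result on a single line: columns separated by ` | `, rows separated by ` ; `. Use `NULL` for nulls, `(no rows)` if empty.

Scalar subquery: MAX(duration) over all songs rows = 406.
Keep rows where duration >= that value.

Neuromancer | 406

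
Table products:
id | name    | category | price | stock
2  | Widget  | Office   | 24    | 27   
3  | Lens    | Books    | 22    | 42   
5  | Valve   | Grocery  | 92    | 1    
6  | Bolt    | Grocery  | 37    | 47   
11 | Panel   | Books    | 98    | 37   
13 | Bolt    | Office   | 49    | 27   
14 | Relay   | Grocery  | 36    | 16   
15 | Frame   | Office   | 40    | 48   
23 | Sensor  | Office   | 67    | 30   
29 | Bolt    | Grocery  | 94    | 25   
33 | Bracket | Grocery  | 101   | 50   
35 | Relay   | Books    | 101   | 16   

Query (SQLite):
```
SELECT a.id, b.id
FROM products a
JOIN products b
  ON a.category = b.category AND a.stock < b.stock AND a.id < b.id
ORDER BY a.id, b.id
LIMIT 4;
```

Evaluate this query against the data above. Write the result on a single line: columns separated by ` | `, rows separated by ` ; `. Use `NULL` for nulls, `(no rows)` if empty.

2 | 15 ; 2 | 23 ; 5 | 6 ; 5 | 14

Pairs (a,b) with same category, a.stock < b.stock, a.id < b.id.
category groups: Books:{3,11,35} Grocery:{5,6,14,29,33} Office:{2,13,15,23}
Ordered by (a.id, b.id); first 4.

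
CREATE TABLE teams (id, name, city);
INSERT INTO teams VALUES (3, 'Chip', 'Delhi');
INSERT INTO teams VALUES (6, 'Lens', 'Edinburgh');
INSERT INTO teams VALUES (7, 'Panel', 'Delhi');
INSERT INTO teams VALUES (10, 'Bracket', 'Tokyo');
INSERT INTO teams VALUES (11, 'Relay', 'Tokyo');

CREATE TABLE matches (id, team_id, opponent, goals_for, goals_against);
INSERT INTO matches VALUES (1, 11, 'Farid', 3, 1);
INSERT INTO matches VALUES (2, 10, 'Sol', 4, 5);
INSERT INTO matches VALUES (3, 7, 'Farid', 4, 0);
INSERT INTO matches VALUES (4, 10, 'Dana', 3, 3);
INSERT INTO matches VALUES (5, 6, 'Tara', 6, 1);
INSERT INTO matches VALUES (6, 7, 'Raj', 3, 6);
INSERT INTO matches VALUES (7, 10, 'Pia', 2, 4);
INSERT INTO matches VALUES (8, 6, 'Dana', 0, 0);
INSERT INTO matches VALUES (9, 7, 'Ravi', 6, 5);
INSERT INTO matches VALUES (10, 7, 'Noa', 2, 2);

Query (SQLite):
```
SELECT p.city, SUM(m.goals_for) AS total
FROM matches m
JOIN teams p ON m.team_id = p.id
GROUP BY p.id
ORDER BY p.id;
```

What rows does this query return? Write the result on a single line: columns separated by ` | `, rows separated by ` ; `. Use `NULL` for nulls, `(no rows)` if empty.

Edinburgh | 6 ; Delhi | 15 ; Tokyo | 9 ; Tokyo | 3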